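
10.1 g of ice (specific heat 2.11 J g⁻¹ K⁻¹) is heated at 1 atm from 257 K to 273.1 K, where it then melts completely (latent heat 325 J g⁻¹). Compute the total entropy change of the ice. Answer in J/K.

ΔS = 13.3 J/K

Warming step: ΔS₁ = m c ln(T_tr/T_i) = 10.1 × 2.11 × ln(273.1/257) = 1.295 J/K.
Phase change: ΔS₂ = +mL/T_tr = 10.1 × 325 / 273.1 = 12.02 J/K.
ΔS_total = (1.295) + (12.02) = 13.3 J/K.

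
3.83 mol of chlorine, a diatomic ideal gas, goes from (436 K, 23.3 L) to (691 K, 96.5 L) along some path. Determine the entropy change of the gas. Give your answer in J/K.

Entropy is a state function: ΔS = nC_V ln(T₂/T₁) + nR ln(V₂/V₁), with C_V = 5R/2 = 20.79 J mol⁻¹ K⁻¹ for a diatomic ideal gas.
ΔS = 3.83 × [20.79 × ln(691/436) + 8.314 × ln(96.5/23.3)] = 81.9 J/K.

ΔS = 81.9 J/K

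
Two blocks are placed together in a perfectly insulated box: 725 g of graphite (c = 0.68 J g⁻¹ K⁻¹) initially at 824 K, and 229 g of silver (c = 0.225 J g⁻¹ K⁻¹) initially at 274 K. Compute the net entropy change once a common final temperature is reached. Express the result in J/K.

Energy balance: T_f = (m₁c₁T₁ + m₂c₂T₂)/(m₁c₁ + m₂c₂) = 771.96 K.
ΔS₁ = m₁c₁ ln(T_f/T₁) = 493 × ln(771.96/824) = -32.16 J/K.
ΔS₂ = m₂c₂ ln(T_f/T₂) = 51.525 × ln(771.96/274) = 53.37 J/K.
ΔS_total = -32.16 + 53.37 = 21.2 J/K.

ΔS_total = 21.2 J/K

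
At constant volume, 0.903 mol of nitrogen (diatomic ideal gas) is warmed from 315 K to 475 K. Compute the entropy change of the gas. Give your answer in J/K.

At constant volume, ΔS = nC_V ln(T₂/T₁) with C_V = 5R/2 = 20.79 J mol⁻¹ K⁻¹.
ΔS = 0.903 × 20.79 × ln(475/315) = 7.71 J/K.

ΔS = 7.71 J/K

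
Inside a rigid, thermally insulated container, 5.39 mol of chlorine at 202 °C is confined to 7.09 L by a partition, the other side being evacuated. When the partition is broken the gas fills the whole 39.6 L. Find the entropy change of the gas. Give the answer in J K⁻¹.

No heat is exchanged and no work is done, so the ideal-gas temperature stays constant.
Entropy is a state function; using a reversible isothermal path, ΔS_gas = nR ln(V₂/V₁) = 5.39 × 8.314 × ln(39.6/7.09) = 77.1 J/K.

ΔS_gas = 77.1 J/K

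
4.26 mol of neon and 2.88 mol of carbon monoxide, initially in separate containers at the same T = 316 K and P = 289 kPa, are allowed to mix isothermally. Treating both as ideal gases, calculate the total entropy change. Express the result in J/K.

ΔS_mix = 40 J/K

Mole fractions: x_A = 4.26/7.14 = 0.597, x_B = 0.403.
ΔS_mix = −R(n_A ln x_A + n_B ln x_B) = −8.314 × (4.26 ln 0.597 + 2.88 ln 0.403) = 40 J/K.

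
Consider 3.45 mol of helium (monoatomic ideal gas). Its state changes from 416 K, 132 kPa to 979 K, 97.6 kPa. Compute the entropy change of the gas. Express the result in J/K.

ΔS = 70 J/K

ΔS = nC_p ln(T₂/T₁) − nR ln(P₂/P₁), with C_p = 5R/2 = 20.79 J mol⁻¹ K⁻¹ for a monoatomic ideal gas.
ΔS = 3.45 × [20.79 × ln(979/416) − 8.314 × ln(97.6/132)] = 70 J/K.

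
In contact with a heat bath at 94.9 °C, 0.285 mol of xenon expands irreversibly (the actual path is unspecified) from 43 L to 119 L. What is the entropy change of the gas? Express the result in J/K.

Entropy is a state function, so ΔS_gas depends only on the end states.
For an isothermal ideal gas ΔS_gas = nR ln(V₂/V₁) = 0.285 × 8.314 × ln(119/43) = 2.41 J/K.

ΔS_gas = 2.41 J/K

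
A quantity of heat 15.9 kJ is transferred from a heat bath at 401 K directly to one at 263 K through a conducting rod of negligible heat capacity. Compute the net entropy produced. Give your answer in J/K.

ΔS_hot = −Q/T_H = −15900/401 = -39.65 J/K and ΔS_cold = +Q/T_C = 15900/263 = 60.46 J/K.
ΔS_total = -39.65 + 60.46 = 20.8 J/K, positive as the second law requires.

ΔS_total = 20.8 J/K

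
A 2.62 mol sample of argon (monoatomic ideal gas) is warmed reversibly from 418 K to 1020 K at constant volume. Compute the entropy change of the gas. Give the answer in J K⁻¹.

ΔS = 29.1 J/K

At constant volume, ΔS = nC_V ln(T₂/T₁) with C_V = 3R/2 = 12.47 J mol⁻¹ K⁻¹.
ΔS = 2.62 × 12.47 × ln(1020/418) = 29.1 J/K.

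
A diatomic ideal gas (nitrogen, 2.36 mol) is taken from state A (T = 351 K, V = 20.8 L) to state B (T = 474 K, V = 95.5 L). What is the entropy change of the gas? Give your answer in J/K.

ΔS = 44.6 J/K

Entropy is a state function: ΔS = nC_V ln(T₂/T₁) + nR ln(V₂/V₁), with C_V = 5R/2 = 20.79 J mol⁻¹ K⁻¹ for a diatomic ideal gas.
ΔS = 2.36 × [20.79 × ln(474/351) + 8.314 × ln(95.5/20.8)] = 44.6 J/K.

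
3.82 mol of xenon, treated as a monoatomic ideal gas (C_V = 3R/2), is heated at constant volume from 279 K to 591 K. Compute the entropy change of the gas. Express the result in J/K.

At constant volume, ΔS = nC_V ln(T₂/T₁) with C_V = 3R/2 = 12.47 J mol⁻¹ K⁻¹.
ΔS = 3.82 × 12.47 × ln(591/279) = 35.8 J/K.

ΔS = 35.8 J/K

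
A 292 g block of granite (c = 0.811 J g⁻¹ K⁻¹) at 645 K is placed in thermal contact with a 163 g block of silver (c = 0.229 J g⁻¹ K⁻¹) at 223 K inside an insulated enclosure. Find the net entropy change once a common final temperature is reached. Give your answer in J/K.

ΔS_total = 14.1 J/K

Energy balance: T_f = (m₁c₁T₁ + m₂c₂T₂)/(m₁c₁ + m₂c₂) = 587.54 K.
ΔS₁ = m₁c₁ ln(T_f/T₁) = 236.812 × ln(587.54/645) = -22.1 J/K.
ΔS₂ = m₂c₂ ln(T_f/T₂) = 37.327 × ln(587.54/223) = 36.16 J/K.
ΔS_total = -22.1 + 36.16 = 14.1 J/K.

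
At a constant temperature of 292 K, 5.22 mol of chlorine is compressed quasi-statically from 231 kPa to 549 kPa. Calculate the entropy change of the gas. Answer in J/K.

For an isothermal ideal gas ΔS_gas = nR ln(P₁/P₂) = 5.22 × 8.314 × ln(231/549) = -37.6 J/K.

ΔS_gas = -37.6 J/K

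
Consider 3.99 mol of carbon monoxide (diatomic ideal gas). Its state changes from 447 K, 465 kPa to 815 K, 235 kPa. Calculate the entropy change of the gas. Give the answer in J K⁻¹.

ΔS = 92.4 J/K

ΔS = nC_p ln(T₂/T₁) − nR ln(P₂/P₁), with C_p = 7R/2 = 29.1 J mol⁻¹ K⁻¹ for a diatomic ideal gas.
ΔS = 3.99 × [29.1 × ln(815/447) − 8.314 × ln(235/465)] = 92.4 J/K.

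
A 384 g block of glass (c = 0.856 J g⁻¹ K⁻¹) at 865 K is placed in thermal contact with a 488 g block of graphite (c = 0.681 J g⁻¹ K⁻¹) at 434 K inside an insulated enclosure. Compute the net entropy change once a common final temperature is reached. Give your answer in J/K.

ΔS_total = 38.6 J/K

Energy balance: T_f = (m₁c₁T₁ + m₂c₂T₂)/(m₁c₁ + m₂c₂) = 648.32 K.
ΔS₁ = m₁c₁ ln(T_f/T₁) = 328.704 × ln(648.32/865) = -94.78 J/K.
ΔS₂ = m₂c₂ ln(T_f/T₂) = 332.328 × ln(648.32/434) = 133.4 J/K.
ΔS_total = -94.78 + 133.4 = 38.6 J/K.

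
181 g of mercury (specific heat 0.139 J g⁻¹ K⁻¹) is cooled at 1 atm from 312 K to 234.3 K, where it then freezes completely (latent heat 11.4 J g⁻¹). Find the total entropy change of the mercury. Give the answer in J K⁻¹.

ΔS = -16 J/K

Cooling step: ΔS₁ = m c ln(T_tr/T_i) = 181 × 0.139 × ln(234.3/312) = -7.206 J/K.
Phase change: ΔS₂ = −mL/T_tr = −181 × 11.4 / 234.3 = -8.807 J/K.
ΔS_total = (-7.206) + (-8.807) = -16 J/K.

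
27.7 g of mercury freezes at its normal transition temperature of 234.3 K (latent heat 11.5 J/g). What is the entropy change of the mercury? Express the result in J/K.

ΔS = -1.36 J/K

Heat released by the substance: Q = −mL = −27.7 × 11.5 = −318.55 J.
At constant T, ΔS = Q_rev/T = −318.55 / 234.3 = -1.36 J/K.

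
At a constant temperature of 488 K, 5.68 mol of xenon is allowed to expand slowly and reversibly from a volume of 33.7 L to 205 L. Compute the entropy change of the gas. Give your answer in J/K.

For an isothermal ideal gas ΔS_gas = nR ln(V₂/V₁) = 5.68 × 8.314 × ln(205/33.7) = 85.3 J/K.

ΔS_gas = 85.3 J/K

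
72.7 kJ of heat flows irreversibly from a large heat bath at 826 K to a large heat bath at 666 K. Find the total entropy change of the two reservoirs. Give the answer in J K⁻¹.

ΔS_hot = −Q/T_H = −72700/826 = -88.015 J/K and ΔS_cold = +Q/T_C = 72700/666 = 109.16 J/K.
ΔS_total = -88.015 + 109.16 = 21.1 J/K, positive as the second law requires.

ΔS_total = 21.1 J/K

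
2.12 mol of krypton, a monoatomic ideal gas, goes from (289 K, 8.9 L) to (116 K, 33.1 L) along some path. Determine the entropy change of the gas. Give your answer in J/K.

Entropy is a state function: ΔS = nC_V ln(T₂/T₁) + nR ln(V₂/V₁), with C_V = 3R/2 = 12.47 J mol⁻¹ K⁻¹ for a monoatomic ideal gas.
ΔS = 2.12 × [12.47 × ln(116/289) + 8.314 × ln(33.1/8.9)] = -0.983 J/K.

ΔS = -0.983 J/K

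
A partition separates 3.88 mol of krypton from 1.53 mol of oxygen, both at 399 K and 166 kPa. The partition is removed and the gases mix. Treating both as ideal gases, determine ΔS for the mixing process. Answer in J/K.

Mole fractions: x_A = 3.88/5.41 = 0.717, x_B = 0.283.
ΔS_mix = −R(n_A ln x_A + n_B ln x_B) = −8.314 × (3.88 ln 0.717 + 1.53 ln 0.283) = 26.8 J/K.

ΔS_mix = 26.8 J/K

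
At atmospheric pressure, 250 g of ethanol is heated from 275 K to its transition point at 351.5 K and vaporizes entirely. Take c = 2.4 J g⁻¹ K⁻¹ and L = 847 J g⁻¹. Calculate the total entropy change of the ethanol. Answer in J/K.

Warming step: ΔS₁ = m c ln(T_tr/T_i) = 250 × 2.4 × ln(351.5/275) = 147.3 J/K.
Phase change: ΔS₂ = +mL/T_tr = 250 × 847 / 351.5 = 602.4 J/K.
ΔS_total = (147.3) + (602.4) = 750 J/K.

ΔS = 750 J/K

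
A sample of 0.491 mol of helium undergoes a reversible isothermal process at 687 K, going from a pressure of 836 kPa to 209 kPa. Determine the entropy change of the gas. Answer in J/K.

For an isothermal ideal gas ΔS_gas = nR ln(P₁/P₂) = 0.491 × 8.314 × ln(836/209) = 5.66 J/K.

ΔS_gas = 5.66 J/K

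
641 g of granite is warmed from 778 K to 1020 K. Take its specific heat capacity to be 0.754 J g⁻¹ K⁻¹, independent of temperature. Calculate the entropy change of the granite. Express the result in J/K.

ΔS = ∫dQ_rev/T = m c ln(T₂/T₁) = 641 × 0.754 × ln(1020/778) = 131 J/K.

ΔS = 131 J/K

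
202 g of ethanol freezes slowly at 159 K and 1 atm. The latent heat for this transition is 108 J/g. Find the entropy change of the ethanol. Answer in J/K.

ΔS = -137 J/K

Heat released by the substance: Q = −mL = −202 × 108 = −21816 J.
At constant T, ΔS = Q_rev/T = −21816 / 159 = -137 J/K.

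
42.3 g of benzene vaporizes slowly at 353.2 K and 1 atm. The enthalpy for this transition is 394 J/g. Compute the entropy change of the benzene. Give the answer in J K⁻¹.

ΔS = 47.2 J/K

Heat absorbed by the substance: Q = mL = 42.3 × 394 = 16666.2 J.
At constant T, ΔS = Q_rev/T = 16666.2 / 353.2 = 47.2 J/K.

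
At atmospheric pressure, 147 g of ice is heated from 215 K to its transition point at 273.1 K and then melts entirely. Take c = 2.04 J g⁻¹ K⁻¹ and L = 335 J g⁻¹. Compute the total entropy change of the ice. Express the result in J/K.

ΔS = 252 J/K

Warming step: ΔS₁ = m c ln(T_tr/T_i) = 147 × 2.04 × ln(273.1/215) = 71.73 J/K.
Phase change: ΔS₂ = +mL/T_tr = 147 × 335 / 273.1 = 180.3 J/K.
ΔS_total = (71.73) + (180.3) = 252 J/K.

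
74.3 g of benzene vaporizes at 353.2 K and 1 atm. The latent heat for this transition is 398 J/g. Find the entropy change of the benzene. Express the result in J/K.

ΔS = 83.7 J/K

Heat absorbed by the substance: Q = mL = 74.3 × 398 = 29571.4 J.
At constant T, ΔS = Q_rev/T = 29571.4 / 353.2 = 83.7 J/K.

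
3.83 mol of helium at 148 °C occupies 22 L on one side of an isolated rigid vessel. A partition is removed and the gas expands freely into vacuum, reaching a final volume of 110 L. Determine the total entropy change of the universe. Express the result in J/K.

No heat is exchanged and no work is done, so the ideal-gas temperature stays constant.
Entropy is a state function; using a reversible isothermal path, ΔS_gas = nR ln(V₂/V₁) = 3.83 × 8.314 × ln(110/22) = 51.2 J/K.
The insulated surroundings exchange no heat, so ΔS_surr = 0 and ΔS_universe = ΔS_gas.

ΔS_universe = 51.2 J/K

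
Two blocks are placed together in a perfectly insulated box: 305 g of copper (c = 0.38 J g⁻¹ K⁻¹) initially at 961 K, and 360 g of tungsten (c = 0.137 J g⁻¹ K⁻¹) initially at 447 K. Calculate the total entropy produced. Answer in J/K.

ΔS_total = 9.01 J/K

Energy balance: T_f = (m₁c₁T₁ + m₂c₂T₂)/(m₁c₁ + m₂c₂) = 807.57 K.
ΔS₁ = m₁c₁ ln(T_f/T₁) = 115.9 × ln(807.57/961) = -20.16 J/K.
ΔS₂ = m₂c₂ ln(T_f/T₂) = 49.32 × ln(807.57/447) = 29.17 J/K.
ΔS_total = -20.16 + 29.17 = 9.01 J/K.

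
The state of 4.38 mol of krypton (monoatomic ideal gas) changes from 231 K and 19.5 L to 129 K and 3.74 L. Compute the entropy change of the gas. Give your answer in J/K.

Entropy is a state function: ΔS = nC_V ln(T₂/T₁) + nR ln(V₂/V₁), with C_V = 3R/2 = 12.47 J mol⁻¹ K⁻¹ for a monoatomic ideal gas.
ΔS = 4.38 × [12.47 × ln(129/231) + 8.314 × ln(3.74/19.5)] = -92 J/K.

ΔS = -92 J/K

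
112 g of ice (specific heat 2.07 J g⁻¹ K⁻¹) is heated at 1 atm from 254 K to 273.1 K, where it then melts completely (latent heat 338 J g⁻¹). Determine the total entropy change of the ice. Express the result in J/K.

ΔS = 155 J/K

Warming step: ΔS₁ = m c ln(T_tr/T_i) = 112 × 2.07 × ln(273.1/254) = 16.81 J/K.
Phase change: ΔS₂ = +mL/T_tr = 112 × 338 / 273.1 = 138.6 J/K.
ΔS_total = (16.81) + (138.6) = 155 J/K.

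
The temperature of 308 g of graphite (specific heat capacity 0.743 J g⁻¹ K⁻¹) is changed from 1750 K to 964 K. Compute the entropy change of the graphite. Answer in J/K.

ΔS = ∫dQ_rev/T = m c ln(T₂/T₁) = 308 × 0.743 × ln(964/1750) = -136 J/K.

ΔS = -136 J/K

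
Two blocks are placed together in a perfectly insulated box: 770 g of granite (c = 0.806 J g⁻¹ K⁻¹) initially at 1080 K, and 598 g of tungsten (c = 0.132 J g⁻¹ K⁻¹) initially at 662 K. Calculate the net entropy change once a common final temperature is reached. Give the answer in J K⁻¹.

ΔS_total = 7.4 J/K

Energy balance: T_f = (m₁c₁T₁ + m₂c₂T₂)/(m₁c₁ + m₂c₂) = 1032.8 K.
ΔS₁ = m₁c₁ ln(T_f/T₁) = 620.62 × ln(1032.8/1080) = -27.71 J/K.
ΔS₂ = m₂c₂ ln(T_f/T₂) = 78.936 × ln(1032.8/662) = 35.11 J/K.
ΔS_total = -27.71 + 35.11 = 7.4 J/K.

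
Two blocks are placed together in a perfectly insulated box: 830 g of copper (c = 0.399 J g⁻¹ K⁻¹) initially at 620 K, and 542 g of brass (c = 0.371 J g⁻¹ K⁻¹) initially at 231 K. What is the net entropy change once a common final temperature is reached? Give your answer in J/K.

Energy balance: T_f = (m₁c₁T₁ + m₂c₂T₂)/(m₁c₁ + m₂c₂) = 473.04 K.
ΔS₁ = m₁c₁ ln(T_f/T₁) = 331.17 × ln(473.04/620) = -89.6 J/K.
ΔS₂ = m₂c₂ ln(T_f/T₂) = 201.082 × ln(473.04/231) = 144.1 J/K.
ΔS_total = -89.6 + 144.1 = 54.5 J/K.

ΔS_total = 54.5 J/K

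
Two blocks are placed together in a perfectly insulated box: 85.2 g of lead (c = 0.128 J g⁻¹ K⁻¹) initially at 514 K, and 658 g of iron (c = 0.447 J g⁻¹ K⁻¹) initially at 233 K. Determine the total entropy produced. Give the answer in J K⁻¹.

ΔS_total = 4.25 J/K

Energy balance: T_f = (m₁c₁T₁ + m₂c₂T₂)/(m₁c₁ + m₂c₂) = 243.05 K.
ΔS₁ = m₁c₁ ln(T_f/T₁) = 10.9056 × ln(243.05/514) = -8.168 J/K.
ΔS₂ = m₂c₂ ln(T_f/T₂) = 294.126 × ln(243.05/233) = 12.42 J/K.
ΔS_total = -8.168 + 12.42 = 4.25 J/K.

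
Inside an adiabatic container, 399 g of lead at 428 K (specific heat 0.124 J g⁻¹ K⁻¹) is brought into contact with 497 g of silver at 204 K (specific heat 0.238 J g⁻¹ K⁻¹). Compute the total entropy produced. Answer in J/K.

ΔS_total = 10.4 J/K

Energy balance: T_f = (m₁c₁T₁ + m₂c₂T₂)/(m₁c₁ + m₂c₂) = 270.06 K.
ΔS₁ = m₁c₁ ln(T_f/T₁) = 49.476 × ln(270.06/428) = -22.78 J/K.
ΔS₂ = m₂c₂ ln(T_f/T₂) = 118.286 × ln(270.06/204) = 33.18 J/K.
ΔS_total = -22.78 + 33.18 = 10.4 J/K.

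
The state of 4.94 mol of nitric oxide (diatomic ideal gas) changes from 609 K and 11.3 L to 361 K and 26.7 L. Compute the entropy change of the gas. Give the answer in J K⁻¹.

Entropy is a state function: ΔS = nC_V ln(T₂/T₁) + nR ln(V₂/V₁), with C_V = 5R/2 = 20.79 J mol⁻¹ K⁻¹ for a diatomic ideal gas.
ΔS = 4.94 × [20.79 × ln(361/609) + 8.314 × ln(26.7/11.3)] = -18.4 J/K.

ΔS = -18.4 J/K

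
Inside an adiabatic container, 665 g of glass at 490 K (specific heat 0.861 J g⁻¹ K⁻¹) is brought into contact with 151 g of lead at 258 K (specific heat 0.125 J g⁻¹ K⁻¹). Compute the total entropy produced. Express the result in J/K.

Energy balance: T_f = (m₁c₁T₁ + m₂c₂T₂)/(m₁c₁ + m₂c₂) = 482.6 K.
ΔS₁ = m₁c₁ ln(T_f/T₁) = 572.565 × ln(482.6/490) = -8.718 J/K.
ΔS₂ = m₂c₂ ln(T_f/T₂) = 18.875 × ln(482.6/258) = 11.82 J/K.
ΔS_total = -8.718 + 11.82 = 3.1 J/K.

ΔS_total = 3.1 J/K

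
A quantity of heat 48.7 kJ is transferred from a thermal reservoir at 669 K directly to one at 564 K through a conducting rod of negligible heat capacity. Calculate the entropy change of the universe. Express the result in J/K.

ΔS_total = 13.6 J/K

ΔS_hot = −Q/T_H = −48700/669 = -72.795 J/K and ΔS_cold = +Q/T_C = 48700/564 = 86.348 J/K.
ΔS_total = -72.795 + 86.348 = 13.6 J/K, positive as the second law requires.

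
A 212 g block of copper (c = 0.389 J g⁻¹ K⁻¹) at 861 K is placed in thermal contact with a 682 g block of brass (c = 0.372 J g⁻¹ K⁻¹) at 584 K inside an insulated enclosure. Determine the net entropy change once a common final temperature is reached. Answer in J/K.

Energy balance: T_f = (m₁c₁T₁ + m₂c₂T₂)/(m₁c₁ + m₂c₂) = 651.95 K.
ΔS₁ = m₁c₁ ln(T_f/T₁) = 82.468 × ln(651.95/861) = -22.94 J/K.
ΔS₂ = m₂c₂ ln(T_f/T₂) = 253.704 × ln(651.95/584) = 27.93 J/K.
ΔS_total = -22.94 + 27.93 = 4.99 J/K.

ΔS_total = 4.99 J/K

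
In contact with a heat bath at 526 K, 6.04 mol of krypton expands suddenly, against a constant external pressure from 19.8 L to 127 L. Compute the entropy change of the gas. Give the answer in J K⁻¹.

ΔS_gas = 93.3 J/K

Entropy is a state function, so ΔS_gas depends only on the end states.
For an isothermal ideal gas ΔS_gas = nR ln(V₂/V₁) = 6.04 × 8.314 × ln(127/19.8) = 93.3 J/K.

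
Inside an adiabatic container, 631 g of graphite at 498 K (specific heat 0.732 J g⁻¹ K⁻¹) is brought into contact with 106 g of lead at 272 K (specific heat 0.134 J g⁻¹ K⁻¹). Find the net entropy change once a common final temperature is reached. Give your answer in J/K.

ΔS_total = 2.1 J/K

Energy balance: T_f = (m₁c₁T₁ + m₂c₂T₂)/(m₁c₁ + m₂c₂) = 491.26 K.
ΔS₁ = m₁c₁ ln(T_f/T₁) = 461.892 × ln(491.26/498) = -6.296 J/K.
ΔS₂ = m₂c₂ ln(T_f/T₂) = 14.204 × ln(491.26/272) = 8.397 J/K.
ΔS_total = -6.296 + 8.397 = 2.1 J/K.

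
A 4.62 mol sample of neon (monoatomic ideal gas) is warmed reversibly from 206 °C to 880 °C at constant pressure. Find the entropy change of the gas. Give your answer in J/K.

ΔS = 84.3 J/K

In kelvin: T₁ = 479.15 K, T₂ = 1153.15 K. At constant pressure, ΔS = nC_p ln(T₂/T₁) with C_p = 5R/2 = 20.79 J mol⁻¹ K⁻¹.
ΔS = 4.62 × 20.79 × ln(1153.15/479.15) = 84.3 J/K.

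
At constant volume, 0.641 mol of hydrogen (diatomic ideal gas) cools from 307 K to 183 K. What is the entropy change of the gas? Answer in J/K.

At constant volume, ΔS = nC_V ln(T₂/T₁) with C_V = 5R/2 = 20.79 J mol⁻¹ K⁻¹.
ΔS = 0.641 × 20.79 × ln(183/307) = -6.89 J/K.

ΔS = -6.89 J/K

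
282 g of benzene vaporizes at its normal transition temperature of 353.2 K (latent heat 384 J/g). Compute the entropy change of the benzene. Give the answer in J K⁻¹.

ΔS = 307 J/K

Heat absorbed by the substance: Q = mL = 282 × 384 = 108288 J.
At constant T, ΔS = Q_rev/T = 108288 / 353.2 = 307 J/K.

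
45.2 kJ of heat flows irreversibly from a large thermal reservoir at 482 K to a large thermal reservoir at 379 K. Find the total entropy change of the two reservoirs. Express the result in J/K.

ΔS_total = 25.5 J/K

ΔS_hot = −Q/T_H = −45200/482 = -93.78 J/K and ΔS_cold = +Q/T_C = 45200/379 = 119.3 J/K.
ΔS_total = -93.78 + 119.3 = 25.5 J/K, positive as the second law requires.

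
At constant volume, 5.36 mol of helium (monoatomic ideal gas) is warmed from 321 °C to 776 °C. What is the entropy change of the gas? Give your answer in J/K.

In kelvin: T₁ = 594.15 K, T₂ = 1049.15 K. At constant volume, ΔS = nC_V ln(T₂/T₁) with C_V = 3R/2 = 12.47 J mol⁻¹ K⁻¹.
ΔS = 5.36 × 12.47 × ln(1049.15/594.15) = 38 J/K.

ΔS = 38 J/K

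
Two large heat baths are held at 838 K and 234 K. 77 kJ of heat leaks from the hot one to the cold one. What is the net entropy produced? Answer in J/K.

ΔS_total = 237 J/K

ΔS_hot = −Q/T_H = −77000/838 = -91.89 J/K and ΔS_cold = +Q/T_C = 77000/234 = 329.1 J/K.
ΔS_total = -91.89 + 329.1 = 237 J/K, positive as the second law requires.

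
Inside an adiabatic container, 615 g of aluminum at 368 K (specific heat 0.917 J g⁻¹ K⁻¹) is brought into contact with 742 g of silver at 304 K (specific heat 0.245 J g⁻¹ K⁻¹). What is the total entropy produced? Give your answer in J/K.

ΔS_total = 2.43 J/K

Energy balance: T_f = (m₁c₁T₁ + m₂c₂T₂)/(m₁c₁ + m₂c₂) = 352.4 K.
ΔS₁ = m₁c₁ ln(T_f/T₁) = 563.955 × ln(352.4/368) = -24.43 J/K.
ΔS₂ = m₂c₂ ln(T_f/T₂) = 181.79 × ln(352.4/304) = 26.86 J/K.
ΔS_total = -24.43 + 26.86 = 2.43 J/K.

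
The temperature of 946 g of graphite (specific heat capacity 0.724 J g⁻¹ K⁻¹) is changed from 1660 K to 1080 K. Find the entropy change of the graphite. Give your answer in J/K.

ΔS = ∫dQ_rev/T = m c ln(T₂/T₁) = 946 × 0.724 × ln(1080/1660) = -294 J/K.

ΔS = -294 J/K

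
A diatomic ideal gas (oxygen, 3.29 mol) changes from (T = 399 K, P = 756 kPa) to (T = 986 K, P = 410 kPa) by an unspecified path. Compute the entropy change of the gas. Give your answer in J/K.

ΔS = nC_p ln(T₂/T₁) − nR ln(P₂/P₁), with C_p = 7R/2 = 29.1 J mol⁻¹ K⁻¹ for a diatomic ideal gas.
ΔS = 3.29 × [29.1 × ln(986/399) − 8.314 × ln(410/756)] = 103 J/K.

ΔS = 103 J/K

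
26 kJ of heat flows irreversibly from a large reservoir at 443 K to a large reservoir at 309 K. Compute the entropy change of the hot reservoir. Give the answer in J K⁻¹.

ΔS_hot = -58.7 J/K

The hot reservoir loses heat Q, so ΔS_hot = −Q/T_H = −26000/443 = -58.7 J/K.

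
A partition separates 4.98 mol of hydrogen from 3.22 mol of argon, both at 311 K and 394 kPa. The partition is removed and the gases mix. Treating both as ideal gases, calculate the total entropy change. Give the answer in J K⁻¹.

ΔS_mix = 45.7 J/K

Mole fractions: x_A = 4.98/8.2 = 0.607, x_B = 0.393.
ΔS_mix = −R(n_A ln x_A + n_B ln x_B) = −8.314 × (4.98 ln 0.607 + 3.22 ln 0.393) = 45.7 J/K.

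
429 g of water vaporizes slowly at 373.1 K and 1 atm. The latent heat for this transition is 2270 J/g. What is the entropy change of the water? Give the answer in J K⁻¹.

Heat absorbed by the substance: Q = mL = 429 × 2270 = 973830 J.
At constant T, ΔS = Q_rev/T = 973830 / 373.1 = 2610 J/K.

ΔS = 2610 J/K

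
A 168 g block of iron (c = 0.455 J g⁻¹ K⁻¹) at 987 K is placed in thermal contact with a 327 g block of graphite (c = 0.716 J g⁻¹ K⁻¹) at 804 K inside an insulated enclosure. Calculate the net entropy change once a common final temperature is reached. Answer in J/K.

ΔS_total = 1.25 J/K

Energy balance: T_f = (m₁c₁T₁ + m₂c₂T₂)/(m₁c₁ + m₂c₂) = 849.04 K.
ΔS₁ = m₁c₁ ln(T_f/T₁) = 76.44 × ln(849.04/987) = -11.51 J/K.
ΔS₂ = m₂c₂ ln(T_f/T₂) = 234.132 × ln(849.04/804) = 12.76 J/K.
ΔS_total = -11.51 + 12.76 = 1.25 J/K.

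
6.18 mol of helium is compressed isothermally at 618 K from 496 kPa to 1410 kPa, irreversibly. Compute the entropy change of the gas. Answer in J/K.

ΔS_gas = -53.7 J/K

Entropy is a state function, so ΔS_gas depends only on the end states.
For an isothermal ideal gas ΔS_gas = nR ln(P₁/P₂) = 6.18 × 8.314 × ln(496/1410) = -53.7 J/K.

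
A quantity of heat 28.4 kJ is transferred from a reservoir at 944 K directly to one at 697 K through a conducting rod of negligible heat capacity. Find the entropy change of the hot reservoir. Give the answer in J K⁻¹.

The hot reservoir loses heat Q, so ΔS_hot = −Q/T_H = −28400/944 = -30.1 J/K.

ΔS_hot = -30.1 J/K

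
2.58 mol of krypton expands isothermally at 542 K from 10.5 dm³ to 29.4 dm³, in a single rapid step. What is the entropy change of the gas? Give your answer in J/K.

Entropy is a state function, so ΔS_gas depends only on the end states.
For an isothermal ideal gas ΔS_gas = nR ln(V₂/V₁) = 2.58 × 8.314 × ln(29.4/10.5) = 22.1 J/K.

ΔS_gas = 22.1 J/K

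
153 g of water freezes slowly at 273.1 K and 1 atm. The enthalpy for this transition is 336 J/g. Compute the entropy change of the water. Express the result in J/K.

ΔS = -188 J/K

Heat released by the substance: Q = −mL = −153 × 336 = −51408 J.
At constant T, ΔS = Q_rev/T = −51408 / 273.1 = -188 J/K.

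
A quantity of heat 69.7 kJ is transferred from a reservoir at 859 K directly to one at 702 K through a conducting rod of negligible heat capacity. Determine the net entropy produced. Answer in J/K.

ΔS_total = 18.1 J/K

ΔS_hot = −Q/T_H = −69700/859 = -81.141 J/K and ΔS_cold = +Q/T_C = 69700/702 = 99.288 J/K.
ΔS_total = -81.141 + 99.288 = 18.1 J/K, positive as the second law requires.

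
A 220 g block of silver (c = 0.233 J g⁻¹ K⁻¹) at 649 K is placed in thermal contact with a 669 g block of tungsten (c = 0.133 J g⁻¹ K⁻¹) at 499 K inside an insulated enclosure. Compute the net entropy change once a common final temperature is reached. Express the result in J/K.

ΔS_total = 1.15 J/K

Energy balance: T_f = (m₁c₁T₁ + m₂c₂T₂)/(m₁c₁ + m₂c₂) = 553.83 K.
ΔS₁ = m₁c₁ ln(T_f/T₁) = 51.26 × ln(553.83/649) = -8.129 J/K.
ΔS₂ = m₂c₂ ln(T_f/T₂) = 88.977 × ln(553.83/499) = 9.276 J/K.
ΔS_total = -8.129 + 9.276 = 1.15 J/K.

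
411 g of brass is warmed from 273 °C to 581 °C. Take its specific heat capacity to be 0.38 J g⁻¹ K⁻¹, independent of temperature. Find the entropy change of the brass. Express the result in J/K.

ΔS = 69.8 J/K

In kelvin: T₁ = 546.15 K, T₂ = 854.15 K. ΔS = ∫dQ_rev/T = m c ln(T₂/T₁) = 411 × 0.38 × ln(854.15/546.15) = 69.8 J/K.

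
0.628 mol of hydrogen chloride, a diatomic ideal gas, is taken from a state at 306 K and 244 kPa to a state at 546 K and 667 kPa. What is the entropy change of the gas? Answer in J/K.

ΔS = nC_p ln(T₂/T₁) − nR ln(P₂/P₁), with C_p = 7R/2 = 29.1 J mol⁻¹ K⁻¹ for a diatomic ideal gas.
ΔS = 0.628 × [29.1 × ln(546/306) − 8.314 × ln(667/244)] = 5.33 J/K.

ΔS = 5.33 J/K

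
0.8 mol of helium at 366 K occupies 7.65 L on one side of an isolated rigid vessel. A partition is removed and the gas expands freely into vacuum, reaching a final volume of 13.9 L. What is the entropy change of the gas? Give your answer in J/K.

No heat is exchanged and no work is done, so the ideal-gas temperature stays constant.
Entropy is a state function; using a reversible isothermal path, ΔS_gas = nR ln(V₂/V₁) = 0.8 × 8.314 × ln(13.9/7.65) = 3.97 J/K.

ΔS_gas = 3.97 J/K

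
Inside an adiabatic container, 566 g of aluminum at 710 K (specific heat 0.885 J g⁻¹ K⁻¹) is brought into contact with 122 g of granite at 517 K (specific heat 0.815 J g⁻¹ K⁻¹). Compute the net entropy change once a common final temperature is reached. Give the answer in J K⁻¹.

Energy balance: T_f = (m₁c₁T₁ + m₂c₂T₂)/(m₁c₁ + m₂c₂) = 678.03 K.
ΔS₁ = m₁c₁ ln(T_f/T₁) = 500.91 × ln(678.03/710) = -23.075 J/K.
ΔS₂ = m₂c₂ ln(T_f/T₂) = 99.43 × ln(678.03/517) = 26.961 J/K.
ΔS_total = -23.075 + 26.961 = 3.89 J/K.

ΔS_total = 3.89 J/K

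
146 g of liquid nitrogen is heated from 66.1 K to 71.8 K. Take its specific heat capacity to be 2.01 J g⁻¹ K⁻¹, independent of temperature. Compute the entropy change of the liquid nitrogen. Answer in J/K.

ΔS = ∫dQ_rev/T = m c ln(T₂/T₁) = 146 × 2.01 × ln(71.8/66.1) = 24.3 J/K.

ΔS = 24.3 J/K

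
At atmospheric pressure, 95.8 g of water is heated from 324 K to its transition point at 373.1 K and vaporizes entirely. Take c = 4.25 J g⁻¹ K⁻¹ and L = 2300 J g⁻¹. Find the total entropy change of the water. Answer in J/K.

Warming step: ΔS₁ = m c ln(T_tr/T_i) = 95.8 × 4.25 × ln(373.1/324) = 57.45 J/K.
Phase change: ΔS₂ = +mL/T_tr = 95.8 × 2300 / 373.1 = 590.6 J/K.
ΔS_total = (57.45) + (590.6) = 648 J/K.

ΔS = 648 J/K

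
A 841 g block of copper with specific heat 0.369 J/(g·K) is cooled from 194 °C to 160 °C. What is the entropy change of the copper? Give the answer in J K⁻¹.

ΔS = -23.5 J/K

In kelvin: T₁ = 467.15 K, T₂ = 433.15 K. ΔS = ∫dQ_rev/T = m c ln(T₂/T₁) = 841 × 0.369 × ln(433.15/467.15) = -23.5 J/K.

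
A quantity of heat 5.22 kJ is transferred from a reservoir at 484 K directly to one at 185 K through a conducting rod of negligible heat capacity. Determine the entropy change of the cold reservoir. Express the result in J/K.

ΔS_cold = 28.2 J/K

The cold reservoir gains heat Q, so ΔS_cold = +Q/T_C = 5220/185 = 28.2 J/K.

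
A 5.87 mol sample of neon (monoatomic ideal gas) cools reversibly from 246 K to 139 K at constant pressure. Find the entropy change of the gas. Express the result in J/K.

ΔS = -69.6 J/K

At constant pressure, ΔS = nC_p ln(T₂/T₁) with C_p = 5R/2 = 20.79 J mol⁻¹ K⁻¹.
ΔS = 5.87 × 20.79 × ln(139/246) = -69.6 J/K.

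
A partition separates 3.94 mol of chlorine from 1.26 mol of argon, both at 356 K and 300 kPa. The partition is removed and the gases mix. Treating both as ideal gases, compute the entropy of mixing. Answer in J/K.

ΔS_mix = 23.9 J/K

Mole fractions: x_A = 3.94/5.2 = 0.758, x_B = 0.242.
ΔS_mix = −R(n_A ln x_A + n_B ln x_B) = −8.314 × (3.94 ln 0.758 + 1.26 ln 0.242) = 23.9 J/K.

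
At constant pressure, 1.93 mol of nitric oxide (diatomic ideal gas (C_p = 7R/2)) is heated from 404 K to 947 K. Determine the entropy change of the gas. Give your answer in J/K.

ΔS = 47.8 J/K

At constant pressure, ΔS = nC_p ln(T₂/T₁) with C_p = 7R/2 = 29.1 J mol⁻¹ K⁻¹.
ΔS = 1.93 × 29.1 × ln(947/404) = 47.8 J/K.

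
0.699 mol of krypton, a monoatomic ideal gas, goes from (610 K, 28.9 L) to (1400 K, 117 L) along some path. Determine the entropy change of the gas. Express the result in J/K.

ΔS = 15.4 J/K

Entropy is a state function: ΔS = nC_V ln(T₂/T₁) + nR ln(V₂/V₁), with C_V = 3R/2 = 12.47 J mol⁻¹ K⁻¹ for a monoatomic ideal gas.
ΔS = 0.699 × [12.47 × ln(1400/610) + 8.314 × ln(117/28.9)] = 15.4 J/K.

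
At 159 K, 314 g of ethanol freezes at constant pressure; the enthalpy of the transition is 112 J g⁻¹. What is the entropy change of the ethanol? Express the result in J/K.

Heat released by the substance: Q = −mL = −314 × 112 = −35168 J.
At constant T, ΔS = Q_rev/T = −35168 / 159 = -221 J/K.

ΔS = -221 J/K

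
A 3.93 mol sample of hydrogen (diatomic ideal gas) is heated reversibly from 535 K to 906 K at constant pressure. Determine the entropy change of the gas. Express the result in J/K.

ΔS = 60.2 J/K

At constant pressure, ΔS = nC_p ln(T₂/T₁) with C_p = 7R/2 = 29.1 J mol⁻¹ K⁻¹.
ΔS = 3.93 × 29.1 × ln(906/535) = 60.2 J/K.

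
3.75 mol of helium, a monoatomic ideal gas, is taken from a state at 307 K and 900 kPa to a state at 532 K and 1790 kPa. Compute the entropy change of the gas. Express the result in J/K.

ΔS = nC_p ln(T₂/T₁) − nR ln(P₂/P₁), with C_p = 5R/2 = 20.79 J mol⁻¹ K⁻¹ for a monoatomic ideal gas.
ΔS = 3.75 × [20.79 × ln(532/307) − 8.314 × ln(1790/900)] = 21.4 J/K.

ΔS = 21.4 J/K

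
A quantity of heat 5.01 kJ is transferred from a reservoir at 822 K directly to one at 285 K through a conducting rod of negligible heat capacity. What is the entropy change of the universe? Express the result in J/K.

ΔS_hot = −Q/T_H = −5010/822 = -6.095 J/K and ΔS_cold = +Q/T_C = 5010/285 = 17.58 J/K.
ΔS_total = -6.095 + 17.58 = 11.5 J/K, positive as the second law requires.

ΔS_total = 11.5 J/K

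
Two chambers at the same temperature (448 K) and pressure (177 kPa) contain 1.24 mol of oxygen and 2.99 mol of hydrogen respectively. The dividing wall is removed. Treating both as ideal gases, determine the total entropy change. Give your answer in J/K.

ΔS_mix = 21.3 J/K

Mole fractions: x_A = 1.24/4.23 = 0.293, x_B = 0.707.
ΔS_mix = −R(n_A ln x_A + n_B ln x_B) = −8.314 × (1.24 ln 0.293 + 2.99 ln 0.707) = 21.3 J/K.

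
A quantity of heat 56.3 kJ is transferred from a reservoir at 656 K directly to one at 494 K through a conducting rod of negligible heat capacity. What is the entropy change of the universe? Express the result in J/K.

ΔS_hot = −Q/T_H = −56300/656 = -85.823 J/K and ΔS_cold = +Q/T_C = 56300/494 = 113.97 J/K.
ΔS_total = -85.823 + 113.97 = 28.1 J/K, positive as the second law requires.

ΔS_total = 28.1 J/K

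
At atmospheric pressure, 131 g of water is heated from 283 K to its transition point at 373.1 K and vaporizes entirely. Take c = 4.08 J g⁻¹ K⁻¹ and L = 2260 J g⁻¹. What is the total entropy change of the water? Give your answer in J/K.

Warming step: ΔS₁ = m c ln(T_tr/T_i) = 131 × 4.08 × ln(373.1/283) = 147.7 J/K.
Phase change: ΔS₂ = +mL/T_tr = 131 × 2260 / 373.1 = 793.5 J/K.
ΔS_total = (147.7) + (793.5) = 941 J/K.

ΔS = 941 J/K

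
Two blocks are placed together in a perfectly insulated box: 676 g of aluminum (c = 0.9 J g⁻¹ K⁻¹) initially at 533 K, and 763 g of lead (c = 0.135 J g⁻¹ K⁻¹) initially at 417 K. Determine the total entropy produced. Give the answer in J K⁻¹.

ΔS_total = 2.5 J/K

Energy balance: T_f = (m₁c₁T₁ + m₂c₂T₂)/(m₁c₁ + m₂c₂) = 516.2 K.
ΔS₁ = m₁c₁ ln(T_f/T₁) = 608.4 × ln(516.2/533) = -19.48 J/K.
ΔS₂ = m₂c₂ ln(T_f/T₂) = 103.005 × ln(516.2/417) = 21.98 J/K.
ΔS_total = -19.48 + 21.98 = 2.5 J/K.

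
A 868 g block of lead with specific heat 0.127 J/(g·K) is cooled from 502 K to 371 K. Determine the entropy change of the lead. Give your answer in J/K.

ΔS = ∫dQ_rev/T = m c ln(T₂/T₁) = 868 × 0.127 × ln(371/502) = -33.3 J/K.

ΔS = -33.3 J/K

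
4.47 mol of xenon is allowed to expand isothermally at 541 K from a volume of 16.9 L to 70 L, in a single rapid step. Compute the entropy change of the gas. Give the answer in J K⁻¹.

ΔS_gas = 52.8 J/K

Entropy is a state function, so ΔS_gas depends only on the end states.
For an isothermal ideal gas ΔS_gas = nR ln(V₂/V₁) = 4.47 × 8.314 × ln(70/16.9) = 52.8 J/K.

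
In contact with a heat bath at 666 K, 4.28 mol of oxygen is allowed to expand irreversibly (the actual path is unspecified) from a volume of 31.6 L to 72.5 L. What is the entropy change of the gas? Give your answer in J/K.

Entropy is a state function, so ΔS_gas depends only on the end states.
For an isothermal ideal gas ΔS_gas = nR ln(V₂/V₁) = 4.28 × 8.314 × ln(72.5/31.6) = 29.5 J/K.

ΔS_gas = 29.5 J/K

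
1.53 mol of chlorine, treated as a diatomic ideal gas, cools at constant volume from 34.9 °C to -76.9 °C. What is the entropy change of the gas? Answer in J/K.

In kelvin: T₁ = 308.05 K, T₂ = 196.25 K. At constant volume, ΔS = nC_V ln(T₂/T₁) with C_V = 5R/2 = 20.79 J mol⁻¹ K⁻¹.
ΔS = 1.53 × 20.79 × ln(196.25/308.05) = -14.3 J/K.

ΔS = -14.3 J/K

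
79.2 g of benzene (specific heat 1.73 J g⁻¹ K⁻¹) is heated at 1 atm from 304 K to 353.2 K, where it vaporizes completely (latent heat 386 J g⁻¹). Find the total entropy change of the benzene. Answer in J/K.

Warming step: ΔS₁ = m c ln(T_tr/T_i) = 79.2 × 1.73 × ln(353.2/304) = 20.55 J/K.
Phase change: ΔS₂ = +mL/T_tr = 79.2 × 386 / 353.2 = 86.55 J/K.
ΔS_total = (20.55) + (86.55) = 107 J/K.

ΔS = 107 J/K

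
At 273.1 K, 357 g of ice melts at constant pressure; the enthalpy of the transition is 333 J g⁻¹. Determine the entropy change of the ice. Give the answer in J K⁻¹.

Heat absorbed by the substance: Q = mL = 357 × 333 = 118881 J.
At constant T, ΔS = Q_rev/T = 118881 / 273.1 = 435 J/K.

ΔS = 435 J/K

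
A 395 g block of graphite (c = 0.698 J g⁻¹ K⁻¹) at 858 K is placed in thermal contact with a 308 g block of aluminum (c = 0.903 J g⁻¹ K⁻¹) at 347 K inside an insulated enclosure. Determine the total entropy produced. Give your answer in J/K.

Energy balance: T_f = (m₁c₁T₁ + m₂c₂T₂)/(m₁c₁ + m₂c₂) = 601.39 K.
ΔS₁ = m₁c₁ ln(T_f/T₁) = 275.71 × ln(601.39/858) = -97.978 J/K.
ΔS₂ = m₂c₂ ln(T_f/T₂) = 278.124 × ln(601.39/347) = 152.94 J/K.
ΔS_total = -97.978 + 152.94 = 55 J/K.

ΔS_total = 55 J/K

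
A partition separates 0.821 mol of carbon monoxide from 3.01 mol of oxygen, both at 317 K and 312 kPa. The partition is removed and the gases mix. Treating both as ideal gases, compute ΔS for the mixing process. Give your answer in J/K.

ΔS_mix = 16.5 J/K

Mole fractions: x_A = 0.821/3.83 = 0.214, x_B = 0.786.
ΔS_mix = −R(n_A ln x_A + n_B ln x_B) = −8.314 × (0.821 ln 0.214 + 3.01 ln 0.786) = 16.5 J/K.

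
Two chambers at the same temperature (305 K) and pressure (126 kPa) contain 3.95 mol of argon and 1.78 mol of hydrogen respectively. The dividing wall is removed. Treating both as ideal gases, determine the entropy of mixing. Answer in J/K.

Mole fractions: x_A = 3.95/5.73 = 0.689, x_B = 0.311.
ΔS_mix = −R(n_A ln x_A + n_B ln x_B) = −8.314 × (3.95 ln 0.689 + 1.78 ln 0.311) = 29.5 J/K.

ΔS_mix = 29.5 J/K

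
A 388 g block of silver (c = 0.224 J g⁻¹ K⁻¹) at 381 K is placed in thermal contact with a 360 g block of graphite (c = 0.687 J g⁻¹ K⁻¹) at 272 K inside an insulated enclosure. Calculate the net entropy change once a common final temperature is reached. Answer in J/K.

Energy balance: T_f = (m₁c₁T₁ + m₂c₂T₂)/(m₁c₁ + m₂c₂) = 300.34 K.
ΔS₁ = m₁c₁ ln(T_f/T₁) = 86.912 × ln(300.34/381) = -20.674 J/K.
ΔS₂ = m₂c₂ ln(T_f/T₂) = 247.32 × ln(300.34/272) = 24.516 J/K.
ΔS_total = -20.674 + 24.516 = 3.84 J/K.

ΔS_total = 3.84 J/K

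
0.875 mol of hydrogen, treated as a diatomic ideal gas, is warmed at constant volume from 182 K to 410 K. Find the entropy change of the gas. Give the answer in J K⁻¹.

At constant volume, ΔS = nC_V ln(T₂/T₁) with C_V = 5R/2 = 20.79 J mol⁻¹ K⁻¹.
ΔS = 0.875 × 20.79 × ln(410/182) = 14.8 J/K.

ΔS = 14.8 J/K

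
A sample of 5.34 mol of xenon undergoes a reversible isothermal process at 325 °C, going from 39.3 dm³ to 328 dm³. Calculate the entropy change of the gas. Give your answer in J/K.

For an isothermal ideal gas ΔS_gas = nR ln(V₂/V₁) = 5.34 × 8.314 × ln(328/39.3) = 94.2 J/K.

ΔS_gas = 94.2 J/K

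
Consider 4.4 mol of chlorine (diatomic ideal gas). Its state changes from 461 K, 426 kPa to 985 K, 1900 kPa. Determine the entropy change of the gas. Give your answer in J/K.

ΔS = 42.5 J/K

ΔS = nC_p ln(T₂/T₁) − nR ln(P₂/P₁), with C_p = 7R/2 = 29.1 J mol⁻¹ K⁻¹ for a diatomic ideal gas.
ΔS = 4.4 × [29.1 × ln(985/461) − 8.314 × ln(1900/426)] = 42.5 J/K.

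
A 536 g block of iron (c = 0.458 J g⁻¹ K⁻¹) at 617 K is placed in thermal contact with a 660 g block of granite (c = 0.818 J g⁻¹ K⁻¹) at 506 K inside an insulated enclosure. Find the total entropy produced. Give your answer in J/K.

Energy balance: T_f = (m₁c₁T₁ + m₂c₂T₂)/(m₁c₁ + m₂c₂) = 540.7 K.
ΔS₁ = m₁c₁ ln(T_f/T₁) = 245.488 × ln(540.7/617) = -32.41 J/K.
ΔS₂ = m₂c₂ ln(T_f/T₂) = 539.88 × ln(540.7/506) = 35.81 J/K.
ΔS_total = -32.41 + 35.81 = 3.4 J/K.

ΔS_total = 3.4 J/K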